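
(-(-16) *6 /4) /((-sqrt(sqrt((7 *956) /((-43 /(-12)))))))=-4 *43^(1 /4) *5019^(3 /4) /1673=-3.65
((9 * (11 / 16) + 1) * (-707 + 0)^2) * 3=172447905 / 16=10777994.06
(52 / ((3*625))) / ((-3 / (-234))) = 1352 / 625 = 2.16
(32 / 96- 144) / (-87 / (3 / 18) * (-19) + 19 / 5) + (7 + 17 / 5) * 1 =7728229 / 744135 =10.39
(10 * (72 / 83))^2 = 518400 / 6889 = 75.25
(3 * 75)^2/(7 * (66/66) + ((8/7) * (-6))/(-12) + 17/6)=2126250/437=4865.56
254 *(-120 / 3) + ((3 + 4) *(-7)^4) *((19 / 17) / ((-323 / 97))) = -4566519 / 289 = -15801.10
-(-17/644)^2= -289/414736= -0.00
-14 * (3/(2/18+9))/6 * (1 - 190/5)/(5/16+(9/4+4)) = 888/205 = 4.33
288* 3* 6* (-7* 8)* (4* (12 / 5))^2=-668860416 / 25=-26754416.64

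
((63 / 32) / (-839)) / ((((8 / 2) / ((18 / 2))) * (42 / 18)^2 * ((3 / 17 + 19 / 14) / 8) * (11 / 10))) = -12393 / 2694868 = -0.00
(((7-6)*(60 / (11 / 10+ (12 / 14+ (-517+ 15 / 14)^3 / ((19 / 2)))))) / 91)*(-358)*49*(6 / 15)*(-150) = -391958448000 / 8164787530211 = -0.05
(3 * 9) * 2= 54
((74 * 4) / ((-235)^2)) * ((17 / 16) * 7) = 4403 / 110450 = 0.04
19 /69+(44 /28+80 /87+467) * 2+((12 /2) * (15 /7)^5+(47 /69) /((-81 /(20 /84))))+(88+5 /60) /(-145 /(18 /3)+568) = 64559312047924753 /53332339095126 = 1210.51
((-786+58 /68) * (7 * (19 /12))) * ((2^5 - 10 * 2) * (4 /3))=-7100870 /51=-139232.75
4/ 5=0.80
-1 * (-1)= 1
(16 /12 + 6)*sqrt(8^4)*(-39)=-18304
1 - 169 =-168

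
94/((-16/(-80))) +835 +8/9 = 11753/9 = 1305.89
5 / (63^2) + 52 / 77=29539 / 43659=0.68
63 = 63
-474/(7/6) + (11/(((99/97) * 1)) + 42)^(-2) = -641676933/1579375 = -406.29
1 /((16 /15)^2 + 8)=225 /2056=0.11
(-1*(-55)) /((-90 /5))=-55 /18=-3.06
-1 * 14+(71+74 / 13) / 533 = -96009 / 6929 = -13.86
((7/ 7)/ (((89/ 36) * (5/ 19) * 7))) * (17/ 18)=646/ 3115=0.21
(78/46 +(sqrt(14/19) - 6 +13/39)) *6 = -548/23 +6 *sqrt(266)/19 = -18.68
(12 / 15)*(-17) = -68 / 5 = -13.60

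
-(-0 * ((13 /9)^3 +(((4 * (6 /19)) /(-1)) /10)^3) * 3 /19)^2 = 0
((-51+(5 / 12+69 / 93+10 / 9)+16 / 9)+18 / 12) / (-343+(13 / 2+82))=50725 / 284022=0.18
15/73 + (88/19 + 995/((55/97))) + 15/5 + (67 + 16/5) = 139819362/76285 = 1832.86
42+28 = 70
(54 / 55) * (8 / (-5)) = -432 / 275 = -1.57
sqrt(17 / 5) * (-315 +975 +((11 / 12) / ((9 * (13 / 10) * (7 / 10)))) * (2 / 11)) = 324334 * sqrt(85) / 2457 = 1217.02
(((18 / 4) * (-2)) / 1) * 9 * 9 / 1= -729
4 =4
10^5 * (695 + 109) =80400000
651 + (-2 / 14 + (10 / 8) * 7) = 18469 / 28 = 659.61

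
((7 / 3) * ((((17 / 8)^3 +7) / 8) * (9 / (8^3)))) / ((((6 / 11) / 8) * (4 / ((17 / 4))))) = 11122573 / 8388608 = 1.33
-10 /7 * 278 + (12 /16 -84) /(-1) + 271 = -1201 /28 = -42.89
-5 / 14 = -0.36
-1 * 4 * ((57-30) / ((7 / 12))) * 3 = -3888 / 7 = -555.43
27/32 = 0.84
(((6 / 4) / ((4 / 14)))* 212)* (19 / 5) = 21147 / 5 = 4229.40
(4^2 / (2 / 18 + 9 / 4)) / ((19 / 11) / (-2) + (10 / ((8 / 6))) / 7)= 2772 / 85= 32.61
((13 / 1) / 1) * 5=65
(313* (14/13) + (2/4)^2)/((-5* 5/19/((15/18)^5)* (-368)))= 4628875/16533504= 0.28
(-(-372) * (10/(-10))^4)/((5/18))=6696/5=1339.20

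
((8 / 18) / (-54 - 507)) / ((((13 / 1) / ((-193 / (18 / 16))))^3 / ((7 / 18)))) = 51531160576 / 72778896333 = 0.71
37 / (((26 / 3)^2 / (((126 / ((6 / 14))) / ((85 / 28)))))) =685314 / 14365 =47.71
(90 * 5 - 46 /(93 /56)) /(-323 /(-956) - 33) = -37545944 /2903925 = -12.93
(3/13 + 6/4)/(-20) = -9/104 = -0.09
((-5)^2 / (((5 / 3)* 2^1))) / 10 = 3 / 4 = 0.75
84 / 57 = 28 / 19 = 1.47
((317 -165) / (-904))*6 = -114 / 113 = -1.01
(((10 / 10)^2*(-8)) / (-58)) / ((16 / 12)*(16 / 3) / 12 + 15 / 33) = 1188 / 9019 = 0.13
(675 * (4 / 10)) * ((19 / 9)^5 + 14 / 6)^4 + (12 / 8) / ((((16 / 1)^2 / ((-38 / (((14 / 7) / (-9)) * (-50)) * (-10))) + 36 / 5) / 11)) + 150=11722600079042276761399440745445 / 11307529444734725779656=1036707455.54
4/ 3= 1.33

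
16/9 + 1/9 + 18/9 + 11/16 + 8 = 12.58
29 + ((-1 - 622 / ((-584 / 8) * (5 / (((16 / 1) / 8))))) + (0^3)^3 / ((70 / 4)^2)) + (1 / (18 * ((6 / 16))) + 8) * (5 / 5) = 389828 / 9855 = 39.56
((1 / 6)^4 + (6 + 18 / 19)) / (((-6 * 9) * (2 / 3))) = -171091 / 886464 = -0.19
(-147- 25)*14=-2408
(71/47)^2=5041/2209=2.28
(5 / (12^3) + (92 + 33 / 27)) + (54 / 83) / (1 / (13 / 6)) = 94.63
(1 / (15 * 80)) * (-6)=-1 / 200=-0.00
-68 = -68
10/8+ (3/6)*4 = 13/4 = 3.25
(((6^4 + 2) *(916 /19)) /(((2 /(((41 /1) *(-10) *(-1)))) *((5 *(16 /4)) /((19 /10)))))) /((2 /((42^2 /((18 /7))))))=2090057123 /5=418011424.60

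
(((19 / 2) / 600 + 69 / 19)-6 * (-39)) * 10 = 5418361 / 2280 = 2376.47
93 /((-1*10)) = -93 /10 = -9.30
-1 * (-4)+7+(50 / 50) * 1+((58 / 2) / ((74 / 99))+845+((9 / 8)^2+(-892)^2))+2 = 1886261333 / 2368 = 796563.06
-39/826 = -0.05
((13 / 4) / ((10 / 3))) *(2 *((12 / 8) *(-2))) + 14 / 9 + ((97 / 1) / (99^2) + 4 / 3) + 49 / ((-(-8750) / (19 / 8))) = -287944967 / 98010000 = -2.94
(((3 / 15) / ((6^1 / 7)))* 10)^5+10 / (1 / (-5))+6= 6115 / 243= 25.16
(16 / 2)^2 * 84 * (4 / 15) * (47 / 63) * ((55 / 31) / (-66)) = -24064 / 837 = -28.75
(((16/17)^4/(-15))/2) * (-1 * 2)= 65536/1252815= 0.05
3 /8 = 0.38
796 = 796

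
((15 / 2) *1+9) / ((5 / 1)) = 33 / 10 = 3.30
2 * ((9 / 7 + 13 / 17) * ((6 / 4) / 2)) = 366 / 119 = 3.08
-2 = -2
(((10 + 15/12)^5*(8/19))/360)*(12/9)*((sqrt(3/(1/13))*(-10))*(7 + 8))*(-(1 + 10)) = 1127671875*sqrt(39)/2432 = 2895686.10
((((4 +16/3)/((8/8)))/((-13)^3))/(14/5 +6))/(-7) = 0.00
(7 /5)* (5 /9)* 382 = 2674 /9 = 297.11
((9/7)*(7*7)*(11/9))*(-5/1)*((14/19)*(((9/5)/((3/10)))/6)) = -5390/19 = -283.68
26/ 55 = 0.47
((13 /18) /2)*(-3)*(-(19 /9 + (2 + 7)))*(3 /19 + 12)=25025 /171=146.35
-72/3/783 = -8/261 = -0.03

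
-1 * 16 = -16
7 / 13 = 0.54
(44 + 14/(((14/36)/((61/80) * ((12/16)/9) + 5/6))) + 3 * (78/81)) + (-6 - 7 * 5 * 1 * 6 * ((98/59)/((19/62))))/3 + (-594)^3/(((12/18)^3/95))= -54236896207524193/807120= -67198057547.23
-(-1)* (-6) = -6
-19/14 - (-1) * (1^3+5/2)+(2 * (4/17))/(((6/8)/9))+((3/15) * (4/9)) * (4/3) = 127049/16065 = 7.91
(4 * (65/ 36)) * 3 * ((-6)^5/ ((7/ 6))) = -1010880/ 7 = -144411.43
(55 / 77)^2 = 0.51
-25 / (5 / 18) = -90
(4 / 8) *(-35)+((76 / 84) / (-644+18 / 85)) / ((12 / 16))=-60337465 / 3447486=-17.50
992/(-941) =-1.05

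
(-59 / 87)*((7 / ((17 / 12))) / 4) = -413 / 493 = -0.84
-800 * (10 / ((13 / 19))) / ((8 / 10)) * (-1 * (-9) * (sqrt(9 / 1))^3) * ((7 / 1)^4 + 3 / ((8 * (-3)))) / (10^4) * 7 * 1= -620751033 / 104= -5968759.93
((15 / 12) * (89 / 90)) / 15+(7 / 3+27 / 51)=54073 / 18360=2.95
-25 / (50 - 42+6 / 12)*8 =-400 / 17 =-23.53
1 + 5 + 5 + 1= 12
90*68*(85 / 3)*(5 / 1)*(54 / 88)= 5852250 / 11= 532022.73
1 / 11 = 0.09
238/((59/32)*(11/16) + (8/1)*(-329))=-121856/1346935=-0.09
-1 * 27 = -27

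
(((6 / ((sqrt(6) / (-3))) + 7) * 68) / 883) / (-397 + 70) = -476 / 288741 + 68 * sqrt(6) / 96247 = 0.00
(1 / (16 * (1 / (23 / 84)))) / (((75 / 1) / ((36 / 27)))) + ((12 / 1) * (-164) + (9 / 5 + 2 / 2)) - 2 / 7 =-148590697 / 75600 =-1965.49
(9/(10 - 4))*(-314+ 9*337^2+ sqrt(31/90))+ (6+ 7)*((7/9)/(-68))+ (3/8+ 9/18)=sqrt(310)/20+ 1876038541/1224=1532712.11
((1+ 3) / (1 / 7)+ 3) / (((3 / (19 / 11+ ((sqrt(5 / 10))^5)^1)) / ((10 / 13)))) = 155*sqrt(2) / 156+ 5890 / 429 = 15.13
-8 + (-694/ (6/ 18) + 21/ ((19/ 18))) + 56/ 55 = -2162196/ 1045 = -2069.09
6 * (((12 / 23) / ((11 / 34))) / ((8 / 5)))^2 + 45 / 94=39554505 / 6016846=6.57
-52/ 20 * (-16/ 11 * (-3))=-624/ 55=-11.35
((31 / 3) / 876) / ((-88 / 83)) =-2573 / 231264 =-0.01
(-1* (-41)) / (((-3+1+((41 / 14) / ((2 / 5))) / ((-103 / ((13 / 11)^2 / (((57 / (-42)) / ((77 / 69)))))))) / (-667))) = 81240443922 / 5698937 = 14255.37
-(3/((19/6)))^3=-5832/6859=-0.85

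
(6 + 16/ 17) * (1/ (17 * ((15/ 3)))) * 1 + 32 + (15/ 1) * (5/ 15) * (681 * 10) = 49248608/ 1445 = 34082.08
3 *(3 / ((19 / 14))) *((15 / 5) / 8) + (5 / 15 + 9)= 11.82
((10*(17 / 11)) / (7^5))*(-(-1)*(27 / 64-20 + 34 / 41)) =-4181745 / 242558624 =-0.02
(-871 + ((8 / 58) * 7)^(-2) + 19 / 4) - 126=-777083 / 784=-991.18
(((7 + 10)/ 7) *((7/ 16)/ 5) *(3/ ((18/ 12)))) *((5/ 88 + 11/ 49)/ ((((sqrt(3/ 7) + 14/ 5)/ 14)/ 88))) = 144347/ 2594 - 103105 *sqrt(21)/ 36316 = 42.64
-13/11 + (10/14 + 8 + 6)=1042/77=13.53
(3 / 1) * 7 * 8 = 168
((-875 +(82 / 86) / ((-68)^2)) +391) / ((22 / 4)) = -96234647 / 1093576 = -88.00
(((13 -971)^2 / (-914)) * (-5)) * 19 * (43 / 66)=937266485 / 15081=62148.83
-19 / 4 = -4.75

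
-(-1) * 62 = 62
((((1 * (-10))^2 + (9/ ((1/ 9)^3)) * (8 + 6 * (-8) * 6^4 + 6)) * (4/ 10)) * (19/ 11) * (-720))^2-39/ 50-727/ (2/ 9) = 124643325459097761684718953/ 3025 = 41204405110445541052799.65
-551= -551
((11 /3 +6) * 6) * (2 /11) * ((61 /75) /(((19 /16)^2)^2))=463732736 /107514825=4.31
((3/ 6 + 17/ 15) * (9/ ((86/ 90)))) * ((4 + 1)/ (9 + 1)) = 1323/ 172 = 7.69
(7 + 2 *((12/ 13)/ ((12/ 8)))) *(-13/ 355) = -107/ 355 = -0.30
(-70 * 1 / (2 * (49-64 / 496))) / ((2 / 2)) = -0.72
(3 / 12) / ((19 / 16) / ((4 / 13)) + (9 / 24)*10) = 16 / 487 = 0.03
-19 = -19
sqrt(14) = 3.74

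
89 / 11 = 8.09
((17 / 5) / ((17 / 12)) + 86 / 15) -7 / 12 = 151 / 20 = 7.55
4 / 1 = 4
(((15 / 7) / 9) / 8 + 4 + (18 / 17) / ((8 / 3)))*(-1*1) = -12643 / 2856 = -4.43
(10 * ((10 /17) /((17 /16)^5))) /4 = 26214400 /24137569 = 1.09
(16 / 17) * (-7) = -112 / 17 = -6.59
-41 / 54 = -0.76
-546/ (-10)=273/ 5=54.60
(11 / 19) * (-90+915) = 9075 / 19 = 477.63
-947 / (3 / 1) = -947 / 3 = -315.67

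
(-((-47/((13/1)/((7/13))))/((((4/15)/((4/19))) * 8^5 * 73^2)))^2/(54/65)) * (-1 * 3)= 13530125/48368048453021289414656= 0.00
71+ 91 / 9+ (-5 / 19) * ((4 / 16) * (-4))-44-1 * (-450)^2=-34621109 / 171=-202462.63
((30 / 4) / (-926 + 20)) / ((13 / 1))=-5 / 7852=-0.00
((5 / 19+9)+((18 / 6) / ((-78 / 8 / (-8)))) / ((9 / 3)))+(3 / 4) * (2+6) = 11918 / 741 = 16.08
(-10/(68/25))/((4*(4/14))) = -875/272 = -3.22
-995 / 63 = -15.79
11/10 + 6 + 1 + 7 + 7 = 221/10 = 22.10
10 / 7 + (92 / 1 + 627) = 5043 / 7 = 720.43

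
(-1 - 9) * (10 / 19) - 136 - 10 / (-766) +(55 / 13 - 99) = -22327665 / 94601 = -236.02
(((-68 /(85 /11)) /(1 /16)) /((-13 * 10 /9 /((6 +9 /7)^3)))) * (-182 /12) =-57175.29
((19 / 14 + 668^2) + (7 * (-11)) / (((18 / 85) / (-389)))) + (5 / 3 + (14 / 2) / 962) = 35616434281 / 60606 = 587671.75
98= 98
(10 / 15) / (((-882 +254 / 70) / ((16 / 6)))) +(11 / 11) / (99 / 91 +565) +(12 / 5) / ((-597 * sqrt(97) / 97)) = -4 * sqrt(97) / 995 - 3669323 / 14253254118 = -0.04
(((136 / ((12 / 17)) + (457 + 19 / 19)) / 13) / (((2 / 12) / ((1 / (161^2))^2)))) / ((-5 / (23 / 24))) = -488 / 5696528565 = -0.00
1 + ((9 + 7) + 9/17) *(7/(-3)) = -1916/51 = -37.57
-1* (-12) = 12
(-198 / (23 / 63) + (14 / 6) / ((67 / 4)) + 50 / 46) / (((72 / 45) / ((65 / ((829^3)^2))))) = -0.00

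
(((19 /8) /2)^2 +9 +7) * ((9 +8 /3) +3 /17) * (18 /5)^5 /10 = 12467.57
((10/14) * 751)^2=14100025/49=287755.61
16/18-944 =-943.11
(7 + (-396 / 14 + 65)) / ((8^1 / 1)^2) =153 / 224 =0.68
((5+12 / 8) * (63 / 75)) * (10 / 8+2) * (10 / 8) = 3549 / 160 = 22.18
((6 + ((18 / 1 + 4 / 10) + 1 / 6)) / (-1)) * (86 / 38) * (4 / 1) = -63382 / 285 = -222.39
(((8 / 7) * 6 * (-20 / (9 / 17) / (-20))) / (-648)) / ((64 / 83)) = -1411 / 54432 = -0.03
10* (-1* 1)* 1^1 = -10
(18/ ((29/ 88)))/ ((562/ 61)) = 48312/ 8149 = 5.93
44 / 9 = 4.89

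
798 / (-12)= -133 / 2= -66.50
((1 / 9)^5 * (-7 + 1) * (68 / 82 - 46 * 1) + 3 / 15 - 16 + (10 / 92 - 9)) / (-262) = 4582118117 / 48630000780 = 0.09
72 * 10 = 720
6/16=3/8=0.38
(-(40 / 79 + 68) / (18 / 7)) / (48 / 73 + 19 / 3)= -460922 / 120949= -3.81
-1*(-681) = 681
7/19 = 0.37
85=85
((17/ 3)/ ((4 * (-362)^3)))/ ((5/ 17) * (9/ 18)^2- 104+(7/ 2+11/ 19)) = 5491/ 18358905077352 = 0.00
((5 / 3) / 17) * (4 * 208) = 4160 / 51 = 81.57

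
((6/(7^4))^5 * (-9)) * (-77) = 769824/11398895185373143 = 0.00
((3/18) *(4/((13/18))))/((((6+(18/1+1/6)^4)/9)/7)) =979776/1835157181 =0.00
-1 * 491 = -491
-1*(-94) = 94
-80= -80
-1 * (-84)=84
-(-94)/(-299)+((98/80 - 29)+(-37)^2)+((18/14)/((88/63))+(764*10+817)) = 161141777/16445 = 9798.83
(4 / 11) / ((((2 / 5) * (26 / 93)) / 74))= 34410 / 143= 240.63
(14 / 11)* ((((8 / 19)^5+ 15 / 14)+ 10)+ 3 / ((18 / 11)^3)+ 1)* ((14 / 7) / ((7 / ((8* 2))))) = 74.29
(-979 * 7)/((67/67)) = -6853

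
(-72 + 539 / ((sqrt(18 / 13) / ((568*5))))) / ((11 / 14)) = -1008 / 11 + 974120*sqrt(26) / 3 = 1655593.99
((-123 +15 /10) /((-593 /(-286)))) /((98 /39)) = -1355211 /58114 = -23.32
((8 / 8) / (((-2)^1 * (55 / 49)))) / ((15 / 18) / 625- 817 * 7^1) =3675 / 47181739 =0.00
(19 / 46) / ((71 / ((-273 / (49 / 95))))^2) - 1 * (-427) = 5112564253 / 11362414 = 449.95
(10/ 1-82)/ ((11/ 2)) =-144/ 11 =-13.09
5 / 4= 1.25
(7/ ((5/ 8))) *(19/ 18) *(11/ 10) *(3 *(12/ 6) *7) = 40964/ 75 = 546.19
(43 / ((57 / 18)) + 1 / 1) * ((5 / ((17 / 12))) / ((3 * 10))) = 554 / 323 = 1.72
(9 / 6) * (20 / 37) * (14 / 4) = 105 / 37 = 2.84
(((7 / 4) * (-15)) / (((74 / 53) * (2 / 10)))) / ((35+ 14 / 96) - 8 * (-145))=-0.08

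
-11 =-11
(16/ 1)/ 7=16/ 7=2.29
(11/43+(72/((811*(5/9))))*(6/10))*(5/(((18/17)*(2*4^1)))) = 5212489/25108560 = 0.21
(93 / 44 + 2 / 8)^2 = 676 / 121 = 5.59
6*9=54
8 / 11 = 0.73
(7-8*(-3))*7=217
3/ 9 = 1/ 3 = 0.33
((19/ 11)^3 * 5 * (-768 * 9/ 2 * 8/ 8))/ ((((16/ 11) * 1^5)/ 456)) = -3377920320/ 121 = -27916696.86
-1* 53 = -53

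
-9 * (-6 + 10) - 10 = -46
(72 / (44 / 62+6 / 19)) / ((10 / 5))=5301 / 151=35.11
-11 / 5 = -2.20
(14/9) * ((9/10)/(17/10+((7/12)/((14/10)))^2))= 0.75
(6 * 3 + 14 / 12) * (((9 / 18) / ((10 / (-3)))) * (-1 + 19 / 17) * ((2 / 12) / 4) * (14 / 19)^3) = -7889 / 1399236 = -0.01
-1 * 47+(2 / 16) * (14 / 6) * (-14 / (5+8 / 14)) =-22339 / 468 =-47.73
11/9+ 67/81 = 166/81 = 2.05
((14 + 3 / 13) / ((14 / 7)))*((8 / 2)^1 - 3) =185 / 26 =7.12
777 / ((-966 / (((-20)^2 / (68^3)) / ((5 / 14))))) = -0.00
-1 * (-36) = 36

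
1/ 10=0.10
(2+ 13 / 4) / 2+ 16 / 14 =211 / 56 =3.77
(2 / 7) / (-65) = -0.00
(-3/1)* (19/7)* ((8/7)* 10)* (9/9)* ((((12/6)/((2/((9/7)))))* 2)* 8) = -656640/343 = -1914.40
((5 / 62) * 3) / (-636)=-5 / 13144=-0.00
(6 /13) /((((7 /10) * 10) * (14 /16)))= 48 /637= 0.08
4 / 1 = 4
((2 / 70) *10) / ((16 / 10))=5 / 28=0.18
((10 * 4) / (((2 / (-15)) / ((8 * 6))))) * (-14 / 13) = 201600 / 13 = 15507.69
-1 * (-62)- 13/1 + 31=80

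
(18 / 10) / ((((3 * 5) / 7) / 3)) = 63 / 25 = 2.52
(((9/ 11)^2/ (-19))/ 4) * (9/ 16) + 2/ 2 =146407/ 147136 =1.00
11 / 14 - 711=-9943 / 14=-710.21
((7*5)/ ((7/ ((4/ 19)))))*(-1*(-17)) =340/ 19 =17.89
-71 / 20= -3.55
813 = 813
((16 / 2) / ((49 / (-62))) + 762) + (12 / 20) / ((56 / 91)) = 1475591 / 1960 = 752.85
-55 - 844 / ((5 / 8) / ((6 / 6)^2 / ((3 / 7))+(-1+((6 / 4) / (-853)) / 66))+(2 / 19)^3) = -358274701305 / 193554391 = -1851.03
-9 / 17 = -0.53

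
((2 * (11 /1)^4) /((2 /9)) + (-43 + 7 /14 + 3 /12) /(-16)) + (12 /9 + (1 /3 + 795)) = 132568.31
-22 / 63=-0.35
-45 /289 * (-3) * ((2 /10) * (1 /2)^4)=27 /4624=0.01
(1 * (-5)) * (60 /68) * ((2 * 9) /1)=-1350 /17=-79.41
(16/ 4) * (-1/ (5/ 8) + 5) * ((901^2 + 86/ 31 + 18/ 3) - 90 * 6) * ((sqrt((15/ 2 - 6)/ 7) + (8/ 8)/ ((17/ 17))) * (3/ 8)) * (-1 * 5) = -30263775.00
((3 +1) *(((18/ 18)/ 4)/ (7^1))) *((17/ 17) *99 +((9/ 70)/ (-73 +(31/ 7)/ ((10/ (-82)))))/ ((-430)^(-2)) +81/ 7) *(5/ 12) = -6.36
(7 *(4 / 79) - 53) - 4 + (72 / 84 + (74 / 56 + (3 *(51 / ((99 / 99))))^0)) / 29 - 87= -143.54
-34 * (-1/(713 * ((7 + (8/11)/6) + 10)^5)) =1330603362/41051758838778125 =0.00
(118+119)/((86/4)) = 474/43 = 11.02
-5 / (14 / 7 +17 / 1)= -0.26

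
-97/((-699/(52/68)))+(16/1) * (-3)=-569123/11883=-47.89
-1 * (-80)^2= -6400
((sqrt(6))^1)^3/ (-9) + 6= 4.37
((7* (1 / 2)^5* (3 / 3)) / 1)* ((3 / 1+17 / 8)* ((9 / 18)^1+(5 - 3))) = 1435 / 512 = 2.80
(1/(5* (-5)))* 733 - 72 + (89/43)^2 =-4485492/46225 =-97.04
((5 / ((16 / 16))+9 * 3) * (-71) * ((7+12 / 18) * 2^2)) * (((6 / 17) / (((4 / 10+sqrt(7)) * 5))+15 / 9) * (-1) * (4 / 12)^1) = 2090240 * sqrt(7) / 8721+37415296 / 969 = 39246.41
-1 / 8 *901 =-901 / 8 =-112.62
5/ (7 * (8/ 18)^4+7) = 32805/ 47719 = 0.69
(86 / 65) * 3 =258 / 65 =3.97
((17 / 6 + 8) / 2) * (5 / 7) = 325 / 84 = 3.87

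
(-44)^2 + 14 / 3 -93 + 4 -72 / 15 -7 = 27598 / 15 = 1839.87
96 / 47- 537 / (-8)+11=30143 / 376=80.17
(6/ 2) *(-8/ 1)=-24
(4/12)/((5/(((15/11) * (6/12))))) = 1/22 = 0.05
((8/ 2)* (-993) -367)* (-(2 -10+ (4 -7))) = -47729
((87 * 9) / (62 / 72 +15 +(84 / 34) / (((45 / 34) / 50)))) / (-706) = -14094 / 1387643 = -0.01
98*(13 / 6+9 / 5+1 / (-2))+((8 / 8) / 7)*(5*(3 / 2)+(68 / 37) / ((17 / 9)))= 2649133 / 7770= 340.94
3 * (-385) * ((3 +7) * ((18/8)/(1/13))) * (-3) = 2027025/2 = 1013512.50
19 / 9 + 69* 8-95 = 4132 / 9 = 459.11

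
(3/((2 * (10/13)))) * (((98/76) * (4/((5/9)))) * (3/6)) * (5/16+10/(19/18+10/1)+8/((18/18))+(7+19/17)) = 16137666909/102843200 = 156.92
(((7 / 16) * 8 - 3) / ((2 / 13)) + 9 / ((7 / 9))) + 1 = 443 / 28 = 15.82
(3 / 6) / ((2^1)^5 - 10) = 1 / 44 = 0.02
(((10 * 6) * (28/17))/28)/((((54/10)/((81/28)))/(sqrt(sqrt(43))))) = 4.84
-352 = -352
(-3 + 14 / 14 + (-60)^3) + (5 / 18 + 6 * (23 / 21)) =-27215389 / 126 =-215995.15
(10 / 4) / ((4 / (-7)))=-35 / 8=-4.38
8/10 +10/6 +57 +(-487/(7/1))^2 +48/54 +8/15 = 2161373/441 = 4901.07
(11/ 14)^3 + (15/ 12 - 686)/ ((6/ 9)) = -704275/ 686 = -1026.64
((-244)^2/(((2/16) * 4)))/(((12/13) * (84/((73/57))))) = 7062458/3591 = 1966.71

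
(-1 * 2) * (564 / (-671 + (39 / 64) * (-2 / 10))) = 360960 / 214759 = 1.68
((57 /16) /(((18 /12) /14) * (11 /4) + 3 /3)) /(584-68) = 133 /24940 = 0.01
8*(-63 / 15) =-168 / 5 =-33.60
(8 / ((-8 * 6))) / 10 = -1 / 60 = -0.02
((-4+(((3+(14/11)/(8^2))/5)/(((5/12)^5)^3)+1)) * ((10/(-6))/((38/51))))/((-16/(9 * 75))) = 234914805801453731733/8164062500000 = 28774253.72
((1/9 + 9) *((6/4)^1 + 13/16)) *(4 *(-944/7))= -716024/63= -11365.46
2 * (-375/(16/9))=-3375/8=-421.88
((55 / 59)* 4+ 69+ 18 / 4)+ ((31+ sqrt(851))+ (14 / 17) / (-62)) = sqrt(851)+ 6729491 / 62186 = 137.39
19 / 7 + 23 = 180 / 7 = 25.71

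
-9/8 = -1.12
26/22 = 13/11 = 1.18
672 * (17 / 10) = 5712 / 5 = 1142.40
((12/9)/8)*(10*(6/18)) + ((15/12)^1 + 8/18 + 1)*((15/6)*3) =1495/72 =20.76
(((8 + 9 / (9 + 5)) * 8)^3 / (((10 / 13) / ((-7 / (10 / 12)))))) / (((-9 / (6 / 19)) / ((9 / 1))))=26530897536 / 23275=1139888.19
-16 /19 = -0.84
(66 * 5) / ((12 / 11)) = 605 / 2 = 302.50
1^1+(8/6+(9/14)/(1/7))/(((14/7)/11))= 397/12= 33.08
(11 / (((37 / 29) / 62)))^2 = 391169284 / 1369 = 285733.59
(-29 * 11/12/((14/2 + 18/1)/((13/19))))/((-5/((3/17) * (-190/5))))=-4147/4250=-0.98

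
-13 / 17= -0.76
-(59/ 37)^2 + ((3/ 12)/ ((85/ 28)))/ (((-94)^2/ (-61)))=-2615024423/ 1028201140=-2.54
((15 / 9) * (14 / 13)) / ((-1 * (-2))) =35 / 39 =0.90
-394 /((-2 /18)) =3546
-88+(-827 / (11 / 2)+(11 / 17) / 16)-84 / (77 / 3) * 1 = -722855 / 2992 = -241.60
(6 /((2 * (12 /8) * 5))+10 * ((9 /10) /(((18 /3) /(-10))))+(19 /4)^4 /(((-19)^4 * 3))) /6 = -2.43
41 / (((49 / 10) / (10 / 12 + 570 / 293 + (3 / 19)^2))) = 364757935 / 15548631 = 23.46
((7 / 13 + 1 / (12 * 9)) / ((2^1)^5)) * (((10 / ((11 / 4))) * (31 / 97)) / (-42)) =-119195 / 251675424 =-0.00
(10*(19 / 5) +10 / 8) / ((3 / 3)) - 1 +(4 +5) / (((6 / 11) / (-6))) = -243 / 4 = -60.75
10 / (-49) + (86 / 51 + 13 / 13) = 6203 / 2499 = 2.48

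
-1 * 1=-1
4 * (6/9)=8/3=2.67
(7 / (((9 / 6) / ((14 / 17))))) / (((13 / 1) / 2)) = 392 / 663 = 0.59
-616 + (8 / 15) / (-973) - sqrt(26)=-8990528 / 14595 - sqrt(26)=-621.10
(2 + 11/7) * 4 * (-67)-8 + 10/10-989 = -13672/7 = -1953.14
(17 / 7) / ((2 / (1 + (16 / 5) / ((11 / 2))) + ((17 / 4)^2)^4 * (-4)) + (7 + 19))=-24231936 / 4247964241633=-0.00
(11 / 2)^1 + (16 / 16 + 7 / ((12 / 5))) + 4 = 13.42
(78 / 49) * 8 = 624 / 49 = 12.73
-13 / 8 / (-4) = 13 / 32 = 0.41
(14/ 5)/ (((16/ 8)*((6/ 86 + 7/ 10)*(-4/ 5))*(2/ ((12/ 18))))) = -1505/ 1986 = -0.76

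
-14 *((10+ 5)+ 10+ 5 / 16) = -2835 / 8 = -354.38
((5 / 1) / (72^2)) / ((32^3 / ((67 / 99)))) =335 / 16817061888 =0.00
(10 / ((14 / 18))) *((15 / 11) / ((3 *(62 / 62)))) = 450 / 77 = 5.84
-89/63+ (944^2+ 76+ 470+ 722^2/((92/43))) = 1645084760/1449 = 1135324.20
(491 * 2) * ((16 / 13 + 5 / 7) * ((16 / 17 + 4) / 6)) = 347628 / 221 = 1572.98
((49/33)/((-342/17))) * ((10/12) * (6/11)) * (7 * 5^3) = -29.36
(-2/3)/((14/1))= -1/21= -0.05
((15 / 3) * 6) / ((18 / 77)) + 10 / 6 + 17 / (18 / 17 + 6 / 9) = 12307 / 88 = 139.85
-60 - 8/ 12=-182/ 3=-60.67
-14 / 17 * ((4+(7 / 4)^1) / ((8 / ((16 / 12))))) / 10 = -161 / 2040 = -0.08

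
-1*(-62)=62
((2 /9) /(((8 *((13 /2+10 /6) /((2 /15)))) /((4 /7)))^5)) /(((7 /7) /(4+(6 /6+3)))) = 512 /133525167467146875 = 0.00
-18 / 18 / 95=-1 / 95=-0.01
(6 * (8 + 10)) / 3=36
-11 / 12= -0.92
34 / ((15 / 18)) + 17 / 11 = 2329 / 55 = 42.35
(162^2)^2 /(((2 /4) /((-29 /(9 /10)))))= -44385952320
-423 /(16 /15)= -6345 /16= -396.56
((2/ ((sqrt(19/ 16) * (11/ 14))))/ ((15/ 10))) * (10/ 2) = 1120 * sqrt(19)/ 627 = 7.79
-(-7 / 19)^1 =7 / 19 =0.37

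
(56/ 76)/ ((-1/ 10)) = -140/ 19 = -7.37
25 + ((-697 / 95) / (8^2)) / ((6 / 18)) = 149909 / 6080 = 24.66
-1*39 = -39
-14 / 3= -4.67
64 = 64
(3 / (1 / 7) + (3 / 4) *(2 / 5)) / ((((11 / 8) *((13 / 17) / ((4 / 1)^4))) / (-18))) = -66742272 / 715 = -93345.83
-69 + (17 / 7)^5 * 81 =6773.89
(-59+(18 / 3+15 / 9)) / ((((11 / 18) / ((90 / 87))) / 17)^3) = -3610229616000 / 2951069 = -1223363.34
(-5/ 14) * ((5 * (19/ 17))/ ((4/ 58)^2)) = -399475/ 952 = -419.62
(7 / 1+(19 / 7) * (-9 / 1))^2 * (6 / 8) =11163 / 49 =227.82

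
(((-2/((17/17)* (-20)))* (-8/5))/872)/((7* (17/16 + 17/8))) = -8/972825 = -0.00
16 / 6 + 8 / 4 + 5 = 29 / 3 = 9.67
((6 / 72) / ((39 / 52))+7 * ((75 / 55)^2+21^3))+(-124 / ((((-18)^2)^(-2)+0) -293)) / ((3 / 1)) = 2171852426462045 / 33495426063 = 64840.27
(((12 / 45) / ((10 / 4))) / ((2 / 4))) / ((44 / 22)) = 8 / 75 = 0.11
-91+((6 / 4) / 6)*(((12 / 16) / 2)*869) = -305 / 32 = -9.53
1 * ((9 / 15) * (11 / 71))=33 / 355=0.09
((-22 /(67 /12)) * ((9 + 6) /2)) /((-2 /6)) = 5940 /67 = 88.66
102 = 102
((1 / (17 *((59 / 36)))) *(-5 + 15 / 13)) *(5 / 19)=-9000 / 247741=-0.04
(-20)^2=400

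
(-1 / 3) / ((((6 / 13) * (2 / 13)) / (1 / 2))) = -169 / 72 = -2.35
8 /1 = 8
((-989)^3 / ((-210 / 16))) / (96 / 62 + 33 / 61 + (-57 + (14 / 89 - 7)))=-1302448012248248 / 1091267415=-1193518.65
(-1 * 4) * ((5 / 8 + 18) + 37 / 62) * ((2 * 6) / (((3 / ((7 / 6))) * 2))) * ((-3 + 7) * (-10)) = 222460 / 31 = 7176.13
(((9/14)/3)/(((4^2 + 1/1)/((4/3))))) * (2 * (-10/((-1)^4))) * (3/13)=-0.08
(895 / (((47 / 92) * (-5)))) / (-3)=16468 / 141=116.79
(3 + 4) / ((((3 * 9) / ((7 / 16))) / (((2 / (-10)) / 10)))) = -0.00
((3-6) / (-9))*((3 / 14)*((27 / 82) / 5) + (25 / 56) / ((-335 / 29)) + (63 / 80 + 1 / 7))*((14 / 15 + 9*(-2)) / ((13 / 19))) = -84721456 / 11248965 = -7.53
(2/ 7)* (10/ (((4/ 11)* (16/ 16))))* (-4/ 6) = -110/ 21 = -5.24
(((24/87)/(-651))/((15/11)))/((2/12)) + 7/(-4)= -661469/377580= -1.75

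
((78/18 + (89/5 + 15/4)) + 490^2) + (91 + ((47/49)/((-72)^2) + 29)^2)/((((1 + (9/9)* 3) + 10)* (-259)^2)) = 72754304136914685764261/302984013327851520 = 240125.88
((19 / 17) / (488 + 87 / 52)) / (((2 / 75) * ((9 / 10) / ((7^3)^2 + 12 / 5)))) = 14529947900 / 1298613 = 11188.82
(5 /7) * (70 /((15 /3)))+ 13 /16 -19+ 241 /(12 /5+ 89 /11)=136493 /9232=14.78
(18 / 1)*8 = 144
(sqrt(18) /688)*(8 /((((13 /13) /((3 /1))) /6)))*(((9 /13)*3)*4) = 2916*sqrt(2) /559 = 7.38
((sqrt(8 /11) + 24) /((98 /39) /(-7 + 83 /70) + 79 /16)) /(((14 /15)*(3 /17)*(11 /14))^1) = 42.63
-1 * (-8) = 8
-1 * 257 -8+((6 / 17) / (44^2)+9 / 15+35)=-18875017 / 82280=-229.40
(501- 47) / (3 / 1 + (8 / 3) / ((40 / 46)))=6810 / 91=74.84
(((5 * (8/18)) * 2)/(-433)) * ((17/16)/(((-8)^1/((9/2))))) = 85/13856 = 0.01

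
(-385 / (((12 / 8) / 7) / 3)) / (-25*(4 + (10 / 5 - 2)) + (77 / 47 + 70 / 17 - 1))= 430661 / 7610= 56.59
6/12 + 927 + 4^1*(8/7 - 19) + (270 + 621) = 24459/14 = 1747.07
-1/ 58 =-0.02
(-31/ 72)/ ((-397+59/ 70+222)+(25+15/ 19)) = 20615/ 7103844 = 0.00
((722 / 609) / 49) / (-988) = -19 / 775866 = -0.00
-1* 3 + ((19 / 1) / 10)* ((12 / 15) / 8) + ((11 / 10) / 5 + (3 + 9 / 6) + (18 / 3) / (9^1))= 773 / 300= 2.58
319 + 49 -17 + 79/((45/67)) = 21088/45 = 468.62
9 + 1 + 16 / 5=66 / 5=13.20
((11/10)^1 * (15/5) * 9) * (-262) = -38907/5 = -7781.40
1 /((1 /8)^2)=64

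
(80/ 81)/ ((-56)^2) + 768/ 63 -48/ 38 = 10.93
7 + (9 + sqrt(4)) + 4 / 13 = 238 / 13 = 18.31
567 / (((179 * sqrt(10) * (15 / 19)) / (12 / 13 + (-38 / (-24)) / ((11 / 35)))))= 12244113 * sqrt(10) / 5119400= 7.56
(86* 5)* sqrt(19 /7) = 708.43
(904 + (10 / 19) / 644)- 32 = 5334901 / 6118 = 872.00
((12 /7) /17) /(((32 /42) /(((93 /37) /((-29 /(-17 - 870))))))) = 10.18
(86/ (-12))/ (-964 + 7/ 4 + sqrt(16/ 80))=344 * sqrt(5)/ 222221967 + 551690/ 74073989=0.01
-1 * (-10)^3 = 1000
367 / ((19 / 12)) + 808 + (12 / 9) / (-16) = 237053 / 228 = 1039.71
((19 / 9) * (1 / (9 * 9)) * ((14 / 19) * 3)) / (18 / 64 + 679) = 448 / 5282091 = 0.00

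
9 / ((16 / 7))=63 / 16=3.94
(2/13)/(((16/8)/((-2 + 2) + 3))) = 3/13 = 0.23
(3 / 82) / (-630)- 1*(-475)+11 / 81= 475.14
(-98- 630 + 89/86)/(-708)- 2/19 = 1066085/1156872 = 0.92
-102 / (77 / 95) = -9690 / 77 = -125.84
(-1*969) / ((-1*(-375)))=-323 / 125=-2.58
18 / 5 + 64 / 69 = 1562 / 345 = 4.53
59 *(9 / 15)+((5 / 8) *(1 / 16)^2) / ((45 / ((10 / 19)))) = 30993433 / 875520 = 35.40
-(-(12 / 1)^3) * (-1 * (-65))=112320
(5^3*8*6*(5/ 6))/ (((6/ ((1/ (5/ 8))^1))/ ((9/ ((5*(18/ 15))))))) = 2000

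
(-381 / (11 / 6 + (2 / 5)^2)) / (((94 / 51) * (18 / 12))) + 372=4256166 / 14053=302.87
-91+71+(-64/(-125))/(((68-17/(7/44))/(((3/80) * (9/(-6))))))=-1699937/85000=-20.00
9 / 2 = 4.50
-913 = -913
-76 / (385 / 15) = -228 / 77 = -2.96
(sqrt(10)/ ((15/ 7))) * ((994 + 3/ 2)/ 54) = 13937 * sqrt(10)/ 1620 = 27.21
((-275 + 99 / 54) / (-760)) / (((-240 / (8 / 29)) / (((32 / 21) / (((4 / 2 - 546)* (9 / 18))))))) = 1639 / 708145200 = 0.00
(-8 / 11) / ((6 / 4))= -16 / 33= -0.48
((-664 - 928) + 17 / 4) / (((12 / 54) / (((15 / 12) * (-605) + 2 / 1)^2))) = -4064669819.93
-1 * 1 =-1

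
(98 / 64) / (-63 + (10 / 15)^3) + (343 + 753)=59375573 / 54176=1095.98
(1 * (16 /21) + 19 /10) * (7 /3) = 559 /90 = 6.21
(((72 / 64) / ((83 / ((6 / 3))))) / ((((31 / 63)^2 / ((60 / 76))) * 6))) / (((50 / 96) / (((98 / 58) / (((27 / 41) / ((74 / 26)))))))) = 590055354 / 2856711845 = 0.21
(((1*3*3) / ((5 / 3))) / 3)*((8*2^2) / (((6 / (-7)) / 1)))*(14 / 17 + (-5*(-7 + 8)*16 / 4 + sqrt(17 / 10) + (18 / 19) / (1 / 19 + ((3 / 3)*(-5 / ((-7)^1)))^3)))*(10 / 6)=4860240 / 2567 - 56*sqrt(170) / 5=1747.32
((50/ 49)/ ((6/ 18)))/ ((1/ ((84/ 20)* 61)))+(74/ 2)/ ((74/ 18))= 5553/ 7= 793.29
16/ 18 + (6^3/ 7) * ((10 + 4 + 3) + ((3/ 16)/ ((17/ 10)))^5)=192524251868413/ 366391259136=525.46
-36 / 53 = -0.68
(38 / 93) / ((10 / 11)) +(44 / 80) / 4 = 4367 / 7440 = 0.59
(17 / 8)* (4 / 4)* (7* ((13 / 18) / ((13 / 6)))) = 4.96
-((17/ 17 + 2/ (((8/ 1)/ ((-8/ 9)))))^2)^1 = -49/ 81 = -0.60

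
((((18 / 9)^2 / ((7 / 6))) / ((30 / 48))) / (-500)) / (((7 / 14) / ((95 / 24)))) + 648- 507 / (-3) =714799 / 875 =816.91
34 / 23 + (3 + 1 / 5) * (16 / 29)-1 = 2.24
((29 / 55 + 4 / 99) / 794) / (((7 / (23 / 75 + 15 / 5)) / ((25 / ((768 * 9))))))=8711 / 7131136320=0.00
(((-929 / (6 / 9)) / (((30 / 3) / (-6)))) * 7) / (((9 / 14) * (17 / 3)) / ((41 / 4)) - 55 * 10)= -16797249 / 1577480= -10.65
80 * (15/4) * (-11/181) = -3300/181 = -18.23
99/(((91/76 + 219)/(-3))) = -22572/16735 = -1.35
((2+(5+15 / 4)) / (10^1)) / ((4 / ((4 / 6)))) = 43 / 240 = 0.18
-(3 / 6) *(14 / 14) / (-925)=0.00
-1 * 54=-54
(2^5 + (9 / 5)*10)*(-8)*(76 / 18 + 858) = -3104000 / 9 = -344888.89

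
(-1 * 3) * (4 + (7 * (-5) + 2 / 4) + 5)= 153 / 2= 76.50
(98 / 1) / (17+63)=49 / 40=1.22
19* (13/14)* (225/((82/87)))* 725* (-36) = -31548538125/287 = -109925219.95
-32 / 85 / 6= -16 / 255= -0.06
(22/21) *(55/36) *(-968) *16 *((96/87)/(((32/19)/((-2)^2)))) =-356069120/5481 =-64964.26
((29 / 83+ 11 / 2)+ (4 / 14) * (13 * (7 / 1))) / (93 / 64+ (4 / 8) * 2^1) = 169184 / 13031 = 12.98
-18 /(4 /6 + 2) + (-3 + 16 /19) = -677 /76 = -8.91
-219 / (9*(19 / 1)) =-73 / 57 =-1.28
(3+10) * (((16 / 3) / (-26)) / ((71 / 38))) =-304 / 213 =-1.43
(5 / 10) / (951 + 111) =1 / 2124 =0.00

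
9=9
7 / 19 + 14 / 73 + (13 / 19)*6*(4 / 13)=2529 / 1387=1.82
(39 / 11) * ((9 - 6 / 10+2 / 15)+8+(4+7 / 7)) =4199 / 55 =76.35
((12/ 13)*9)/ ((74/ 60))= 3240/ 481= 6.74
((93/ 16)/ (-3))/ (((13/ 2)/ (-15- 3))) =279/ 52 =5.37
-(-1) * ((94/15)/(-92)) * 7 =-329/690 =-0.48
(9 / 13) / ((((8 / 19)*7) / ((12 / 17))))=513 / 3094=0.17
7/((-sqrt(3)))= -7 * sqrt(3)/3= -4.04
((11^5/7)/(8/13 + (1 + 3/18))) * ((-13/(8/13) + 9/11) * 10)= -5101876065/1946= -2621724.60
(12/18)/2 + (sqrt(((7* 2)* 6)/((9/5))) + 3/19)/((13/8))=319/741 + 16* sqrt(105)/39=4.63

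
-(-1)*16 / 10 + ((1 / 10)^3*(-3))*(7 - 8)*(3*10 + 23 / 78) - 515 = -13346037 / 26000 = -513.31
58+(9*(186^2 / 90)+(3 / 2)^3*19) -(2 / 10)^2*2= 716329 / 200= 3581.64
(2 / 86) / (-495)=-1 / 21285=-0.00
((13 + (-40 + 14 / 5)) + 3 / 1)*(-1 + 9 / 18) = 53 / 5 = 10.60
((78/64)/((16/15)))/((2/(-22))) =-6435/512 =-12.57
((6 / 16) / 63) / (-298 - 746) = -1 / 175392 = -0.00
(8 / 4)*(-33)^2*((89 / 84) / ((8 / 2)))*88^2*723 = 22610506248 / 7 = 3230072321.14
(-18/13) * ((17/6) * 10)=-510/13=-39.23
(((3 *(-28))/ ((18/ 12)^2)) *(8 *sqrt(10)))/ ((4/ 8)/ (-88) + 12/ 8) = -157696 *sqrt(10)/ 789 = -632.04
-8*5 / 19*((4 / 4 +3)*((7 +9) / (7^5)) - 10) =6720240 / 319333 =21.04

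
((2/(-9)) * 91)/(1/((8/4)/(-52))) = 7/9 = 0.78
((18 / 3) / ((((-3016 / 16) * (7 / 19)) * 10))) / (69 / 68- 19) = 7752 / 16137485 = 0.00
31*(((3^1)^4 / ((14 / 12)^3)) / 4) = 135594 / 343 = 395.32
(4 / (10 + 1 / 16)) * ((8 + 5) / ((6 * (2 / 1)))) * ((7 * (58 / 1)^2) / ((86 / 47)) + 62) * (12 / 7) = 9546.41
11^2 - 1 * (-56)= 177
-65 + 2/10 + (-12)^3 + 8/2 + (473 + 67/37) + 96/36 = -727784/555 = -1311.32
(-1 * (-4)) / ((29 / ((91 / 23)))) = 364 / 667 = 0.55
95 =95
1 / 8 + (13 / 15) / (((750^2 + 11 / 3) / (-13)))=8436203 / 67500440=0.12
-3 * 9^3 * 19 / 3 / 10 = -13851 / 10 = -1385.10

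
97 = 97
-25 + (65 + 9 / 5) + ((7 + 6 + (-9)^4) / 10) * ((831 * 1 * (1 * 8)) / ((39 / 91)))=50988153 / 5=10197630.60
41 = 41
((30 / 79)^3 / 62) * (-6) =-81000 / 15284209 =-0.01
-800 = -800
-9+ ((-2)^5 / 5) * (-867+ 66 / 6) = 27347 / 5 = 5469.40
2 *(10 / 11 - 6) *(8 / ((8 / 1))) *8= -896 / 11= -81.45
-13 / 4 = -3.25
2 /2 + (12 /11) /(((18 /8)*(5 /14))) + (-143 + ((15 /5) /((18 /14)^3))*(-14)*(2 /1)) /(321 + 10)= 7990064 /4423815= 1.81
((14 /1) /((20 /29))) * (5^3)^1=5075 /2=2537.50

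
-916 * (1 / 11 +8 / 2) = -41220 / 11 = -3747.27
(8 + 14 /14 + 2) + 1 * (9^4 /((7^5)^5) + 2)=17433892055631543717052 /1341068619663964900807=13.00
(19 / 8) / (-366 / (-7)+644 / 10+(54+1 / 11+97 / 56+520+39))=7315 / 2253047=0.00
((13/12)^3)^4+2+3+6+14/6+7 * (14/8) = 251401654923697/8916100448256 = 28.20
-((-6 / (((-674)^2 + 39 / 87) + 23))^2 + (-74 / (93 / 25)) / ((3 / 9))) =80277188055948761 / 1345185313373884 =59.68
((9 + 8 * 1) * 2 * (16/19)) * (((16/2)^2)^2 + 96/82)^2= 480632818.66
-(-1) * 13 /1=13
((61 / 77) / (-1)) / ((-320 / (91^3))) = 6566833 / 3520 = 1865.58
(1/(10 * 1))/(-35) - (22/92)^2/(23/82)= -440171/2129225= -0.21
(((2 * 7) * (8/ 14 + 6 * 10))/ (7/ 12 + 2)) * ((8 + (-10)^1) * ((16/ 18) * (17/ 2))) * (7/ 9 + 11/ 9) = -922624/ 93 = -9920.69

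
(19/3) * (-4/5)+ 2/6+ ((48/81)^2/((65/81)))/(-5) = -14101/2925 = -4.82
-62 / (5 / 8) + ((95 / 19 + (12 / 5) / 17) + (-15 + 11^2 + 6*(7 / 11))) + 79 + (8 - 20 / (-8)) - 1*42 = 23659 / 374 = 63.26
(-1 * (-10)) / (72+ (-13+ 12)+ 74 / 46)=0.14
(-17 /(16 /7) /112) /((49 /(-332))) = 1411 /3136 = 0.45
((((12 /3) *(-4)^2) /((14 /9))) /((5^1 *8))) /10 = 18 /175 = 0.10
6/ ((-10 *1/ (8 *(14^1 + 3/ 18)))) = -68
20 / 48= 5 / 12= 0.42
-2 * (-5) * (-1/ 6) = -5/ 3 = -1.67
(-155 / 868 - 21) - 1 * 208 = -6417 / 28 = -229.18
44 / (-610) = -22 / 305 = -0.07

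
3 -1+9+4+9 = 24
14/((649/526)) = 7364/649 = 11.35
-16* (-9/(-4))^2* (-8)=648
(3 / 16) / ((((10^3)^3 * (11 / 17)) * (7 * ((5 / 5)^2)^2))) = 51 / 1232000000000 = 0.00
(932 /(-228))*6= -466 /19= -24.53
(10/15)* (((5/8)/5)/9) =1/108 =0.01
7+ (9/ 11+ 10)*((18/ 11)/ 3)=1561/ 121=12.90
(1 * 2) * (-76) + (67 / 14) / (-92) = -195843 / 1288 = -152.05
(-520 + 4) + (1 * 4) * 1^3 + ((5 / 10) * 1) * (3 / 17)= -17405 / 34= -511.91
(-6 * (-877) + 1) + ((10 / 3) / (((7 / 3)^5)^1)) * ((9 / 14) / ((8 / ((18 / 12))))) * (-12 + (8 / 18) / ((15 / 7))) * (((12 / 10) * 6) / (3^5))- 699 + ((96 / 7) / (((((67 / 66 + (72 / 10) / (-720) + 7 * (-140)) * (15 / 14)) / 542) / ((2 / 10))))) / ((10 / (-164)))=8717745744471326 / 1900433121335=4587.24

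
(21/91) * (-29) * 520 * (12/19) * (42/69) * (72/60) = -701568/437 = -1605.42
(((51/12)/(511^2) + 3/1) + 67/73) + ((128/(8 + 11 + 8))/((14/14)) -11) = -2.34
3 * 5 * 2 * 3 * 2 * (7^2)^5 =50845544820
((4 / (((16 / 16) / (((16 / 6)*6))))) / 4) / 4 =4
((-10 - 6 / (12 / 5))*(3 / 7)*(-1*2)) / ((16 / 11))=825 / 112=7.37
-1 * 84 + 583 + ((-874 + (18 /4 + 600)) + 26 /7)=3265 /14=233.21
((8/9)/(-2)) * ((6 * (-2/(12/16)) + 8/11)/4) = 56/33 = 1.70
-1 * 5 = -5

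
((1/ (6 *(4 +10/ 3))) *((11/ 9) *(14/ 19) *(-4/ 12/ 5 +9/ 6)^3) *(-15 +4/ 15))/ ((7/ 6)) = -17571047/ 23085000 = -0.76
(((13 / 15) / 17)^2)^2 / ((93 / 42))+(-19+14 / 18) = -2388491397646 / 131075769375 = -18.22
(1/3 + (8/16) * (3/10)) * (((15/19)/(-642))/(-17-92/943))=1189/34203192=0.00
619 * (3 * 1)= 1857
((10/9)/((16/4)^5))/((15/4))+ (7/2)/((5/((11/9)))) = 14789/17280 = 0.86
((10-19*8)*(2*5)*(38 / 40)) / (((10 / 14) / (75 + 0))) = -141645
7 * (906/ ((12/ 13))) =13741/ 2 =6870.50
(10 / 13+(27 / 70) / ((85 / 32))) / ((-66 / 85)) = -17683 / 15015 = -1.18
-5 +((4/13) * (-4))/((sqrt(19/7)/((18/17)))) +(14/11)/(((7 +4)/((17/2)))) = -486/121 - 288 * sqrt(133)/4199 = -4.81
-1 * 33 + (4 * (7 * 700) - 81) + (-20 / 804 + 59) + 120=3952660 / 201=19664.98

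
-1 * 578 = -578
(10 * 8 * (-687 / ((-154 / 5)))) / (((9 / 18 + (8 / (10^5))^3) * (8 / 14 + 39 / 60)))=1789062500000000000 / 612304687500627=2921.85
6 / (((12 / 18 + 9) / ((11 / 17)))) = 198 / 493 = 0.40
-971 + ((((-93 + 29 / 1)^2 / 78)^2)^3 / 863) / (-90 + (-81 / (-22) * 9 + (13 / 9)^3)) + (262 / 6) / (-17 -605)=-3035621762617057333468283 / 6713018005182302190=-452199.26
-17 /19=-0.89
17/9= 1.89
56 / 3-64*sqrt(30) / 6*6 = 56 / 3-64*sqrt(30) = -331.88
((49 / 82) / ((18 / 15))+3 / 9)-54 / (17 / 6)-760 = -6509095 / 8364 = -778.23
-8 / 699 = -0.01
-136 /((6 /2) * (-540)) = 34 /405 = 0.08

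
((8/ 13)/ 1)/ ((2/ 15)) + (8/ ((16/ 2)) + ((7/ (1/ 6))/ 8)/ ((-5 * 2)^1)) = 5.09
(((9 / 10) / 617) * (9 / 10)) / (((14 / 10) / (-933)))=-75573 / 86380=-0.87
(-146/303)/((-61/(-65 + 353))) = 14016/6161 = 2.27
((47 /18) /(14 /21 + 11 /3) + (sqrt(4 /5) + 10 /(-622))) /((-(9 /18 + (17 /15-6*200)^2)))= -180*sqrt(5) /646776803-1067025 /2614918614529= -0.00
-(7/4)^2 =-49/16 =-3.06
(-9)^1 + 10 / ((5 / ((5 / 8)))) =-31 / 4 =-7.75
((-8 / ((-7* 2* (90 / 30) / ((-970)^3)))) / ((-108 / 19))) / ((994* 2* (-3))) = -4335196750 / 845397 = -5128.00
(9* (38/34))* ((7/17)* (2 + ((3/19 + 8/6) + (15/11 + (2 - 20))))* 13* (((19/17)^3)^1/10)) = -7716601347/78092135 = -98.81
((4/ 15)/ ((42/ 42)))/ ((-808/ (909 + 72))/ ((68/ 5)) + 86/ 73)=405807/ 1700615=0.24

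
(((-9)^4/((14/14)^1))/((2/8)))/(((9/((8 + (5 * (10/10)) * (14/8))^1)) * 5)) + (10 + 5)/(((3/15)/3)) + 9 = 50013/5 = 10002.60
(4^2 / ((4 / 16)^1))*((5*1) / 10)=32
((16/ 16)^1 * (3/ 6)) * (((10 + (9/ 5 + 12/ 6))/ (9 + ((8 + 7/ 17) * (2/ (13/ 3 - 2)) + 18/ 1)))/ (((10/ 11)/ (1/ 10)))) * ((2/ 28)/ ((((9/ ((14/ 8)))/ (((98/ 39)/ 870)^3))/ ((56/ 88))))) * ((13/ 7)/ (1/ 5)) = 14000231/ 319104363871800000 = 0.00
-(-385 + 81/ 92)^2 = -1248844921/ 8464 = -147547.84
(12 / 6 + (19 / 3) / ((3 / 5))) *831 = 31301 / 3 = 10433.67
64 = 64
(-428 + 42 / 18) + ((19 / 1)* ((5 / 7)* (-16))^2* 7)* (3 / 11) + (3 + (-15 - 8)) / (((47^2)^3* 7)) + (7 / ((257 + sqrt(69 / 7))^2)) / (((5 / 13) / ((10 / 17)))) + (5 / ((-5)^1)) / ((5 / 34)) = 48679925930404575611383322507 / 11307250080351477958879635 - 163709* sqrt(483) / 908213317073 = 4305.20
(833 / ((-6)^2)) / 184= 833 / 6624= 0.13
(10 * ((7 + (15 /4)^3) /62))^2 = 365383225 /3936256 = 92.83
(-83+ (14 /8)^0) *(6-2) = -328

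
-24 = -24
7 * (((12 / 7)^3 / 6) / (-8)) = -0.73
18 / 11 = 1.64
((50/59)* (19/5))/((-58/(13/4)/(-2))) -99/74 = -61847/63307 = -0.98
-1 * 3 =-3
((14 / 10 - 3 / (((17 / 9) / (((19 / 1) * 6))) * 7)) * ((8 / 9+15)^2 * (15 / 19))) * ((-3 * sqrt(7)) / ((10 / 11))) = 3274437023 * sqrt(7) / 203490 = 42573.82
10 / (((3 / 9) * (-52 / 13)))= -15 / 2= -7.50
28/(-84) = -1/3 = -0.33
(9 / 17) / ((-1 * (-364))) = 9 / 6188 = 0.00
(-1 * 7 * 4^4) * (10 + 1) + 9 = -19703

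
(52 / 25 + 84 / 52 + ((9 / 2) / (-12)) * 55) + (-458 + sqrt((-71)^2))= -1050217 / 2600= -403.93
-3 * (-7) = 21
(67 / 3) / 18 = 67 / 54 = 1.24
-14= -14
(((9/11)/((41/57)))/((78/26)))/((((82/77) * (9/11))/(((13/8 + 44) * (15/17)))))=8009925/457232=17.52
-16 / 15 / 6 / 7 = -8 / 315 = -0.03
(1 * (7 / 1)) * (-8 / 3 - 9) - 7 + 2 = -260 / 3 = -86.67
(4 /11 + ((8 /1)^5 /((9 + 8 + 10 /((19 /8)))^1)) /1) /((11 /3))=20550372 /48763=421.43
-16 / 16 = -1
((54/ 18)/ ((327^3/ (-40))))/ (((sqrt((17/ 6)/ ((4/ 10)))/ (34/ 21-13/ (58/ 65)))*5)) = 126184*sqrt(255)/ 603334585665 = 0.00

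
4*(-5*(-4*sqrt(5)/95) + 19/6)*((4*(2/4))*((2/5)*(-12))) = -608/5 - 768*sqrt(5)/95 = -139.68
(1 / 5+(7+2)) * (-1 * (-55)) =506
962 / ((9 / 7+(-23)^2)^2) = 23569 / 6889472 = 0.00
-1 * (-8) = 8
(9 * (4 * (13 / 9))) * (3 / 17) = 156 / 17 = 9.18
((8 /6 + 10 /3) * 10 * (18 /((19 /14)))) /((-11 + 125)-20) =6.58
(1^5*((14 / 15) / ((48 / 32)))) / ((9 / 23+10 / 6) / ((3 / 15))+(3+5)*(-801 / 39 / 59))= 0.08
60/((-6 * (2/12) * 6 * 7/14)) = -20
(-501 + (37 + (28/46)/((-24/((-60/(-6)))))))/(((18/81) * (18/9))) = -192201/184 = -1044.57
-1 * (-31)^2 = -961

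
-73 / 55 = -1.33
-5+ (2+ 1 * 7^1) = 4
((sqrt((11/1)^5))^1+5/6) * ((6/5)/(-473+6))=-1.03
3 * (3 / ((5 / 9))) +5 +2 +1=121 / 5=24.20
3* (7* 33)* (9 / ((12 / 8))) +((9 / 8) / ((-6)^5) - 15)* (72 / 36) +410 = 15683327 / 3456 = 4538.00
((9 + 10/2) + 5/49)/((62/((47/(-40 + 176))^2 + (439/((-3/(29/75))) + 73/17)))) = -150019659341/12642940800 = -11.87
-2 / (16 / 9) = -9 / 8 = -1.12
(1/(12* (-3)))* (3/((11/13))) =-13/132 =-0.10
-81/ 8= -10.12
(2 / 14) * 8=8 / 7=1.14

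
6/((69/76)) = 6.61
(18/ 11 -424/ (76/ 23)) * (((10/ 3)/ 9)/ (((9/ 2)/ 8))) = -4236160/ 50787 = -83.41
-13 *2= -26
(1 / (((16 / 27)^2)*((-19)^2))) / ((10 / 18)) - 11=-5076319 / 462080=-10.99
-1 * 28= -28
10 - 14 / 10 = 43 / 5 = 8.60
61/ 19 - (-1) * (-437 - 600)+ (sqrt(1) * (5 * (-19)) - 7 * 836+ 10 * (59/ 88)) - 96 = -5910591/ 836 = -7070.08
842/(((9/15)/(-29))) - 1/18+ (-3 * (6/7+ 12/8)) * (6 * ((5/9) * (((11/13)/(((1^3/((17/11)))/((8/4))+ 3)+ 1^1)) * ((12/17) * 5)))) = -3267707119/80262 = -40713.00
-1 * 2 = -2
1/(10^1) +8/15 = 19/30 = 0.63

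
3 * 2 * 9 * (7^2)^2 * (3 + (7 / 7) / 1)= 518616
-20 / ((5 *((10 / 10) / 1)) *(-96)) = 1 / 24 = 0.04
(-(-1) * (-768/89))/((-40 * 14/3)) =0.05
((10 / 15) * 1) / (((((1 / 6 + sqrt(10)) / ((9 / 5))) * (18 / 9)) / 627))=-11286 / 1795 + 67716 * sqrt(10) / 1795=113.01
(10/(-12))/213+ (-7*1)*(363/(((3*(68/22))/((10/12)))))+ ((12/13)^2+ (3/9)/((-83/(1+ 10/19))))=-2634752091883/11580522876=-227.52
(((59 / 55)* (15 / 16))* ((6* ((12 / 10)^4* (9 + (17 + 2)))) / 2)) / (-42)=-28674 / 6875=-4.17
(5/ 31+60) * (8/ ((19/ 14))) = 208880/ 589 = 354.63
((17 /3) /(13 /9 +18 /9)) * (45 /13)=5.69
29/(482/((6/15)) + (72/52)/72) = 1508/62661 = 0.02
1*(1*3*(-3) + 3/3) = -8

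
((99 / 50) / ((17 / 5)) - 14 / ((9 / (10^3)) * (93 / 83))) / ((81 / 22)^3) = -1051261797388 / 37809369945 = -27.80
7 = 7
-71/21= -3.38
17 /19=0.89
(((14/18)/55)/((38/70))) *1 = 49/1881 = 0.03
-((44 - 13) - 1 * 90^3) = 728969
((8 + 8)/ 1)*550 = 8800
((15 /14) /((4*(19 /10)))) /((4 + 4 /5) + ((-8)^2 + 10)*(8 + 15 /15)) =125 /594776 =0.00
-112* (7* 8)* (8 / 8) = -6272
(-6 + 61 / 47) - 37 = -1960 / 47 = -41.70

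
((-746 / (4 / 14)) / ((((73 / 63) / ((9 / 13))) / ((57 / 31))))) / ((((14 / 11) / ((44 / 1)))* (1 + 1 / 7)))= -86768.53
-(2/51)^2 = -0.00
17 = 17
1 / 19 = 0.05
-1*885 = -885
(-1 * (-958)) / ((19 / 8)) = 7664 / 19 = 403.37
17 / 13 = 1.31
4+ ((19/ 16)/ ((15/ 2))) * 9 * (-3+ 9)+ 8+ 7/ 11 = 4661/ 220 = 21.19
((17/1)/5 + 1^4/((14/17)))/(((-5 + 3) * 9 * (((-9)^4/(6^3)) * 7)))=-646/535815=-0.00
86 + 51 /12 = 90.25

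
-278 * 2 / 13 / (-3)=556 / 39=14.26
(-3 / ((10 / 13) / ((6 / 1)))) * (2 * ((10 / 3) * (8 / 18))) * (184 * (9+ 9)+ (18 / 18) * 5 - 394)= -607984 / 3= -202661.33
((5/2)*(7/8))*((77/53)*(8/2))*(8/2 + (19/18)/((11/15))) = 87955/1272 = 69.15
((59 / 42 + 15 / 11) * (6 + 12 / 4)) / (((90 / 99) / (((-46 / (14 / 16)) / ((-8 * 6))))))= 29417 / 980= 30.02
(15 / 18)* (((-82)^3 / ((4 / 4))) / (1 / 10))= -13784200 / 3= -4594733.33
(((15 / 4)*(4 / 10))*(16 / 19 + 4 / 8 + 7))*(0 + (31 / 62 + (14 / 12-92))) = -85907 / 76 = -1130.36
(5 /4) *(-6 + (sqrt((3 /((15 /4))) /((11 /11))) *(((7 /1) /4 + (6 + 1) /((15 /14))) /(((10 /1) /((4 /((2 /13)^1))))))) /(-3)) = -6461 *sqrt(5) /1800 - 15 /2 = -15.53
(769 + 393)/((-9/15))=-5810/3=-1936.67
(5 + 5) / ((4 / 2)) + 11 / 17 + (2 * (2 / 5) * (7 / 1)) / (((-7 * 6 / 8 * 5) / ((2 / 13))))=93056 / 16575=5.61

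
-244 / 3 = -81.33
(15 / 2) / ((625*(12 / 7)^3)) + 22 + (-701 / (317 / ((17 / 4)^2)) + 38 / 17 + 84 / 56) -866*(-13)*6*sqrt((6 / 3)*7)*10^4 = -11023268573 / 776016000 + 675480000*sqrt(14) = 2527414717.41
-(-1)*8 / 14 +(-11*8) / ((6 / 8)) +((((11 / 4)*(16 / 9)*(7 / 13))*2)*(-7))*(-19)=477868 / 819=583.48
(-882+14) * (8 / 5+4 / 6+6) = -107632 / 15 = -7175.47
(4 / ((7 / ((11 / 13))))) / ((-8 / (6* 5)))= -165 / 91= -1.81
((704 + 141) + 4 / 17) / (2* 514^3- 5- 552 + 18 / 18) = 14369 / 4617079844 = 0.00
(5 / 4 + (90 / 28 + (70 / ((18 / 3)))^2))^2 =1254930625 / 63504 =19761.44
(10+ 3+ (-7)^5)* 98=-1645812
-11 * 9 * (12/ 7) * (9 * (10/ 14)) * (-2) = 2182.04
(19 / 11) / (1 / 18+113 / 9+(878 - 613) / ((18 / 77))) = 171 / 113476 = 0.00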